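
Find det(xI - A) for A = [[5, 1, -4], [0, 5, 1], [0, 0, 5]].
xI - A = [[x - 5, -1, 4], [0, x - 5, -1], [0, 0, x - 5]].

Expanding det(xI - A) along the first row:
det(xI - A) = + (x - 5)·det([[x - 5, -1], [0, x - 5]]) - (-1)·det([[0, -1], [0, x - 5]]) + (4)·det([[0, x - 5], [0, 0]]).

Evaluating gives χ_A(x) = x^3 - 15x^2 + 75x - 125 = (x - 5)^3.

χ_A(x) = (x - 5)^3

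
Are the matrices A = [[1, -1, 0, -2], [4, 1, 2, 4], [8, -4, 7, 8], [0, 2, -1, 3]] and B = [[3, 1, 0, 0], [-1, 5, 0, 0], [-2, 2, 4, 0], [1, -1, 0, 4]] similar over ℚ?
trace(A) = 12 but trace(B) = 16. The trace is a similarity invariant, so A and B are not similar.

No.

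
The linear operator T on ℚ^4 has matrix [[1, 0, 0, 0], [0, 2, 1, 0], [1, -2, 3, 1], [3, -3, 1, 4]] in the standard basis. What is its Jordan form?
J = [[1, 0, 0, 0], [0, 3, 1, 0], [0, 0, 3, 1], [0, 0, 0, 3]]

The characteristic polynomial is det(xI - A) = (x - 3)^3(x - 1), so the eigenvalues are 1 (algebraic multiplicity 1), 3 (algebraic multiplicity 3).

For λ = 1: algebraic multiplicity 1 gives one 1×1 block.

For λ = 3: rank(A - 3I) = 3, rank((A - 3I)^2) = 2, rank((A - 3I)^3) = 1. The eigenspace has dimension 4 - 3 = 1, so there is 1 Jordan block; the rank sequence gives block sizes [3].

Assembling the blocks gives the Jordan form J above.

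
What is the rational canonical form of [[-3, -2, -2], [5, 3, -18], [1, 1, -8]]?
R = [[0, 0, -30], [1, 0, -21], [0, 1, -8]]

The invariant factors of A (the non-unit diagonal entries of the Smith normal form of xI - A over ℚ[x]) are (x + 5)(x^2 + 3x + 6), each dividing the next. The characteristic polynomial is their product, (x + 5)(x^2 + 3x + 6).

The rational canonical form is the block-diagonal matrix of companion matrices C(f_i):
R = [[0, 0, -30], [1, 0, -21], [0, 1, -8]].

Note the characteristic polynomial does not split into linear factors over ℚ, so A has no Jordan form over ℚ; the rational canonical form exists over any field.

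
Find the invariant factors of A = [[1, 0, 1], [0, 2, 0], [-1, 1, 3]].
(x - 2)^3

The Jordan structure of A has elementary divisors (x - 2)^3. Arranging the block sizes at each eigenvalue in decreasing order and taking row products gives the invariant factors.

Invariant factors (smallest first, each dividing the next): (x - 2)^3.

Check: the last factor (x - 2)^3 is the minimal polynomial, and the product (x - 2)^3 is the characteristic polynomial.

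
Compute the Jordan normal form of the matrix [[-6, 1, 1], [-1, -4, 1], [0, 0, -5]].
The characteristic polynomial is det(xI - A) = (x + 5)^3, so the eigenvalues are -5 (algebraic multiplicity 3).

For λ = -5: rank(A + 5I) = 1, rank((A + 5I)^2) = 0. The eigenspace has dimension 3 - 1 = 2, so there are 2 Jordan blocks; the rank sequence gives block sizes [2, 1].

Assembling the blocks gives the Jordan form J above.

J = [[-5, 1, 0], [0, -5, 0], [0, 0, -5]]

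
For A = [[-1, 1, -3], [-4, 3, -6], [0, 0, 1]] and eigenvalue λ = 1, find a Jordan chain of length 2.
We seek v_1 ∈ ker((A - I)^2) \ ker(A - I), then set v_{i+1} = (A - I) v_i.

One such chain is v_1 = [[0, 1, 0]]^T, v_2 = [[1, 2, 0]]^T. Check: (A - I) v_2 = [[0, 0, 0]]^T = 0.

v_1 = [[0, 1, 0]]^T, v_2 = [[1, 2, 0]]^T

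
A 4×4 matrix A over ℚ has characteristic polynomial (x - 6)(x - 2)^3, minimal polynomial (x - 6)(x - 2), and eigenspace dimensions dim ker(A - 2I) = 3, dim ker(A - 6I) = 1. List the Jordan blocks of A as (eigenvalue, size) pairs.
λ = 2: algebraic multiplicity 3 (exponent in χ_A), largest block size 1 (exponent in m_A), 3 blocks (geometric multiplicity). These force block sizes [1, 1, 1].
λ = 6: algebraic multiplicity 1 (exponent in χ_A), largest block size 1 (exponent in m_A), 1 block (geometric multiplicity). This forces block sizes [1].

Jordan blocks: (2, 1), (2, 1), (2, 1), (6, 1)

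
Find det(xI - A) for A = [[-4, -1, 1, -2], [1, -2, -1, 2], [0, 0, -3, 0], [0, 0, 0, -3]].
xI - A = [[x + 4, 1, -1, 2], [-1, x + 2, 1, -2], [0, 0, x + 3, 0], [0, 0, 0, x + 3]].

Expanding det(xI - A) along the first row:
det(xI - A) = + (x + 4)·det([[x + 2, 1, -2], [0, x + 3, 0], [0, 0, x + 3]]) - (1)·det([[-1, 1, -2], [0, x + 3, 0], [0, 0, x + 3]]) + (-1)·det([[-1, x + 2, -2], [0, 0, 0], [0, 0, x + 3]]) - (2)·det([[-1, x + 2, 1], [0, 0, x + 3], [0, 0, 0]]).

Evaluating gives χ_A(x) = x^4 + 12x^3 + 54x^2 + 108x + 81 = (x + 3)^4.

χ_A(x) = (x + 3)^4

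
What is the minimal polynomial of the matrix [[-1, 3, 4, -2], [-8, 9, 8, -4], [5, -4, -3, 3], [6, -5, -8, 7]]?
The characteristic polynomial factors as (x - 3)^4. The minimal polynomial is ∏(x - λ)^{k_λ} where k_λ is the size of the largest Jordan block at λ.

For λ = 3: rank(A - 3I) = 2, and the largest Jordan block has size 2 (the smallest k with rank((A - 3I)^k) = rank((A - 3I)^(k+1))).

So m_A(x) = (x - 3)^2.

m_A(x) = (x - 3)^2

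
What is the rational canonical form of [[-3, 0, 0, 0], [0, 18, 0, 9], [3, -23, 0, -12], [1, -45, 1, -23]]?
R = [[-3, 0, 0, 0], [0, 0, 0, 9], [0, 1, 0, -3], [0, 0, 1, -5]]

The invariant factors of A (the non-unit diagonal entries of the Smith normal form of xI - A over ℚ[x]) are x + 3, (x - 1)(x + 3)^2, each dividing the next. The characteristic polynomial is their product, (x - 1)(x + 3)^3.

The rational canonical form is the block-diagonal matrix of companion matrices C(f_i):
R = [[-3, 0, 0, 0], [0, 0, 0, 9], [0, 1, 0, -3], [0, 0, 1, -5]].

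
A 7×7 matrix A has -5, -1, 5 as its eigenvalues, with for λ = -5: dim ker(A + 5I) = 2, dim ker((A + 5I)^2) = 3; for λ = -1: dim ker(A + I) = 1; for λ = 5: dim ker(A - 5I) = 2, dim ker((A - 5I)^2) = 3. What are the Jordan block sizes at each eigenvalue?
λ = -5: successive nullity increments [2, 1] count blocks of size ≥ k; block sizes are [2, 1].
λ = -1: successive nullity increments [1] count blocks of size ≥ k; block sizes are [1].
λ = 5: successive nullity increments [2, 1] count blocks of size ≥ k; block sizes are [2, 1].

Jordan blocks: (-5, 2), (-5, 1), (-1, 1), (5, 2), (5, 1)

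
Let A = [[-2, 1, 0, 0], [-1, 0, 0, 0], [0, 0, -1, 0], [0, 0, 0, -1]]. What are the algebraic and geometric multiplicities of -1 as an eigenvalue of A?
algebraic multiplicity 4, geometric multiplicity 3

The characteristic polynomial is (x + 1)^4, so the factor x + 1 appears with exponent 4: the algebraic multiplicity is 4.

rank(A + I) = 1, so the eigenspace has dimension 4 - 1 = 3: the geometric multiplicity is 3.

Since 3 < 4, A is not diagonalizable.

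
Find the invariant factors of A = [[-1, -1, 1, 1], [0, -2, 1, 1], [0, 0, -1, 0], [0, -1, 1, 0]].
The Jordan structure of A has elementary divisors (x + 1)^2, (x + 1), (x + 1). Arranging the block sizes at each eigenvalue in decreasing order and taking row products gives the invariant factors.

Invariant factors (smallest first, each dividing the next): x + 1, x + 1, (x + 1)^2.

Check: the last factor (x + 1)^2 is the minimal polynomial, and the product (x + 1)^4 is the characteristic polynomial.

x + 1, x + 1, (x + 1)^2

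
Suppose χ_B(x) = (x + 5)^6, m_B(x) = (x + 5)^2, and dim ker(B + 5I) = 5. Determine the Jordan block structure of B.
λ = -5: algebraic multiplicity 6 (exponent in χ_B), largest block size 2 (exponent in m_B), 5 blocks (geometric multiplicity). These force block sizes [2, 1, 1, 1, 1].

Jordan blocks: (-5, 2), (-5, 1), (-5, 1), (-5, 1), (-5, 1)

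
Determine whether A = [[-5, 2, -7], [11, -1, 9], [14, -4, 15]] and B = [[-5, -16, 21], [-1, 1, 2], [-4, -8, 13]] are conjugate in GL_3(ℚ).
Yes.

Two matrices over a field are similar if and only if they have the same invariant factors.

Both A and B have characteristic polynomial (x - 3)^3 and minimal polynomial (x - 3)^3. Computing further, both have invariant factors (x - 3)^3. Hence A and B are similar.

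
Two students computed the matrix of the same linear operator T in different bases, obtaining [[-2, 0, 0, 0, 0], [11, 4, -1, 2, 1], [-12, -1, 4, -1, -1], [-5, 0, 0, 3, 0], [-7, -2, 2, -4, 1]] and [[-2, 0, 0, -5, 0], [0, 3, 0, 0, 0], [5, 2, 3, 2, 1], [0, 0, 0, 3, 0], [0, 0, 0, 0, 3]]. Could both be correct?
No.

Both have characteristic polynomial (x - 3)^4(x + 2), but the minimal polynomial of A is (x - 3)^3(x + 2) while the minimal polynomial of B is (x - 3)^2(x + 2). The minimal polynomial is a similarity invariant, so A and B are not similar.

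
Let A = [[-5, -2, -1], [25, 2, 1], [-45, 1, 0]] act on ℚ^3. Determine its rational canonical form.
The invariant factors of A (the non-unit diagonal entries of the Smith normal form of xI - A over ℚ[x]) are (x + 5)(x^2 - 2x + 4), each dividing the next. The characteristic polynomial is their product, (x + 5)(x^2 - 2x + 4).

The rational canonical form is the block-diagonal matrix of companion matrices C(f_i):
R = [[0, 0, -20], [1, 0, 6], [0, 1, -3]].

Note the characteristic polynomial does not split into linear factors over ℚ, so A has no Jordan form over ℚ; the rational canonical form exists over any field.

R = [[0, 0, -20], [1, 0, 6], [0, 1, -3]]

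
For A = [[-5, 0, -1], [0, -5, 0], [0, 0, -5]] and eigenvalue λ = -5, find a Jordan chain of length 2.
We seek v_1 ∈ ker((A + 5I)^2) \ ker(A + 5I), then set v_{i+1} = (A + 5I) v_i.

One such chain is v_1 = [[0, 3, -1]]^T, v_2 = [[1, 0, 0]]^T. Check: (A + 5I) v_2 = [[0, 0, 0]]^T = 0.

v_1 = [[0, 3, -1]]^T, v_2 = [[1, 0, 0]]^T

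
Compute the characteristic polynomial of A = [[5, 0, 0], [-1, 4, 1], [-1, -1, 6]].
xI - A = [[x - 5, 0, 0], [1, x - 4, -1], [1, 1, x - 6]].

Expanding det(xI - A) along the first row:
det(xI - A) = + (x - 5)·det([[x - 4, -1], [1, x - 6]]) - (0)·det([[1, -1], [1, x - 6]]) + (0)·det([[1, x - 4], [1, 1]]).

Evaluating gives χ_A(x) = x^3 - 15x^2 + 75x - 125 = (x - 5)^3.

χ_A(x) = (x - 5)^3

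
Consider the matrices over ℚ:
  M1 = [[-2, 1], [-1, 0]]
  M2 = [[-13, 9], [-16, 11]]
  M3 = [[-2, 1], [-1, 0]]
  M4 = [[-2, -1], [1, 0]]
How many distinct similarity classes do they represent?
Characteristic polynomials: χ_{M1} = (x + 1)^2, χ_{M2} = (x + 1)^2, χ_{M3} = (x + 1)^2, χ_{M4} = (x + 1)^2.

{M1, M2, M3, M4}: invariant factors (x + 1)^2.

Matrices are similar if and only if their invariant-factor lists agree; the partition into similarity classes is {M1, M2, M3, M4}.

1 class: {M1, M2, M3, M4}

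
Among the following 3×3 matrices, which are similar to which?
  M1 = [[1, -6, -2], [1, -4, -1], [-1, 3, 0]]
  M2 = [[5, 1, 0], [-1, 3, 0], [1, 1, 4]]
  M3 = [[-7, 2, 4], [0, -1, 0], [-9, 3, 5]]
2 classes: {M1, M3}, {M2}

Characteristic polynomials: χ_{M1} = (x + 1)^3, χ_{M2} = (x - 4)^3, χ_{M3} = (x + 1)^3.

{M1, M3}: invariant factors x + 1, (x + 1)^2.

{M2}: invariant factors x - 4, (x - 4)^2.

Matrices are similar if and only if their invariant-factor lists agree; the partition into similarity classes is {M1, M3}, {M2}.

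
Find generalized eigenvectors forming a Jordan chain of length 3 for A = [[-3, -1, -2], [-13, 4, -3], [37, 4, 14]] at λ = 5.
We seek v_1 ∈ ker((A - 5I)^3) \ ker((A - 5I)^2), then set v_{i+1} = (A - 5I) v_i.

One such chain is v_1 = [[0, 1, 0]]^T, v_2 = [[-1, -1, 4]]^T, v_3 = [[1, 2, -5]]^T. Check: (A - 5I) v_3 = [[0, 0, 0]]^T = 0.

v_1 = [[0, 1, 0]]^T, v_2 = [[-1, -1, 4]]^T, v_3 = [[1, 2, -5]]^T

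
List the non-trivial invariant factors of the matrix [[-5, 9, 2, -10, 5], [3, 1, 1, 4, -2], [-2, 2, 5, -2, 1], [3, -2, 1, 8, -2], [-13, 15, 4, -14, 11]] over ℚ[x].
The Jordan structure of A has elementary divisors (x - 4)^3, (x - 4)^2. Arranging the block sizes at each eigenvalue in decreasing order and taking row products gives the invariant factors.

Invariant factors (smallest first, each dividing the next): (x - 4)^2, (x - 4)^3.

Check: the last factor (x - 4)^3 is the minimal polynomial, and the product (x - 4)^5 is the characteristic polynomial.

(x - 4)^2, (x - 4)^3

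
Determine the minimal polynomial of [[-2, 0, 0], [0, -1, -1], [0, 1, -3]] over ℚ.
m_A(x) = (x + 2)^2

The characteristic polynomial factors as (x + 2)^3. The minimal polynomial is ∏(x - λ)^{k_λ} where k_λ is the size of the largest Jordan block at λ.

For λ = -2: rank(A + 2I) = 1, and the largest Jordan block has size 2 (the smallest k with rank((A + 2I)^k) = rank((A + 2I)^(k+1))).

So m_A(x) = (x + 2)^2.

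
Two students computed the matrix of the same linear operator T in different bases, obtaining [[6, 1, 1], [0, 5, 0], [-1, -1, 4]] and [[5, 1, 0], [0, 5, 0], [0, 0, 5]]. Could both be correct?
Two matrices over a field are similar if and only if they have the same invariant factors.

Both A and B have characteristic polynomial (x - 5)^3 and minimal polynomial (x - 5)^2. Computing further, both have invariant factors x - 5, (x - 5)^2. Hence A and B are similar.

Yes.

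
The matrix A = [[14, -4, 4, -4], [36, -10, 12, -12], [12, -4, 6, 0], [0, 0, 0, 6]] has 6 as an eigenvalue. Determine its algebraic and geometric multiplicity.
The characteristic polynomial is (x - 6)^2(x - 2)^2, so the factor x - 6 appears with exponent 2: the algebraic multiplicity is 2.

rank(A - 6I) = 2, so the eigenspace has dimension 4 - 2 = 2: the geometric multiplicity is 2.

algebraic multiplicity 2, geometric multiplicity 2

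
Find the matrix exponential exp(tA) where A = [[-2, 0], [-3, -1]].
e^{tA} = [[e^{-2*t}, 0], [3*(1 - e^{t})*e^{-2*t}, e^{-t}]]

A has Jordan form J = [[-2, 0], [0, -1]] with A = PJP^{-1}, so e^{tA} = P e^{tJ} P^{-1}.

For a Jordan block J_k(λ), e^{tJ_k(λ)} = e^{λt} · (I + tN + t^2 N^2/2! + ... + t^{k-1} N^{k-1}/(k-1)!) where N is the nilpotent superdiagonal part.

Assembling the blocks and conjugating back gives the entries of e^{tA} as shown above.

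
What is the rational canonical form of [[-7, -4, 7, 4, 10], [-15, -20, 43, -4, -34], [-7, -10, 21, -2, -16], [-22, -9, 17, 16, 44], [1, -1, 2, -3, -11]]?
The invariant factors of A (the non-unit diagonal entries of the Smith normal form of xI - A over ℚ[x]) are x^2 - 2x + 4, (x + 5)(x^2 - 2x + 4), each dividing the next. The characteristic polynomial is their product, (x + 5)(x^2 - 2x + 4)^2.

The rational canonical form is the block-diagonal matrix of companion matrices C(f_i):
R = [[0, -4, 0, 0, 0], [1, 2, 0, 0, 0], [0, 0, 0, 0, -20], [0, 0, 1, 0, 6], [0, 0, 0, 1, -3]].

Note the characteristic polynomial does not split into linear factors over ℚ, so A has no Jordan form over ℚ; the rational canonical form exists over any field.

R = [[0, -4, 0, 0, 0], [1, 2, 0, 0, 0], [0, 0, 0, 0, -20], [0, 0, 1, 0, 6], [0, 0, 0, 1, -3]]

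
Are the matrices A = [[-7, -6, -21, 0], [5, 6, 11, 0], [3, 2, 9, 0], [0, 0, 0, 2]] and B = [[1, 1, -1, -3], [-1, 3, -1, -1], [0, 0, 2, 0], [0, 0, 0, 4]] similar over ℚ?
Yes.

Two matrices over a field are similar if and only if they have the same invariant factors.

Both A and B have characteristic polynomial (x - 4)(x - 2)^3 and minimal polynomial (x - 4)(x - 2)^2. Computing further, both have invariant factors x - 2, (x - 4)(x - 2)^2. Hence A and B are similar.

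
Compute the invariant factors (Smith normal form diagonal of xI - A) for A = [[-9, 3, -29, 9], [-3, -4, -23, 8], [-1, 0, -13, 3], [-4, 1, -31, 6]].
The Jordan structure of A has elementary divisors (x + 5)^2, (x + 5)^2. Arranging the block sizes at each eigenvalue in decreasing order and taking row products gives the invariant factors.

Invariant factors (smallest first, each dividing the next): (x + 5)^2, (x + 5)^2.

Check: the last factor (x + 5)^2 is the minimal polynomial, and the product (x + 5)^4 is the characteristic polynomial.

(x + 5)^2, (x + 5)^2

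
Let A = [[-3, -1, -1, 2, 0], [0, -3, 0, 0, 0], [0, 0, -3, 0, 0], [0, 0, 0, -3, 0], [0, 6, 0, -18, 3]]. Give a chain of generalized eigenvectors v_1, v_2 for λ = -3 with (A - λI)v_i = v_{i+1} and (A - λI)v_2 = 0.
v_1 = [[0, 1, 0, 1, 2]]^T, v_2 = [[1, 0, 0, 0, 0]]^T

We seek v_1 ∈ ker((A + 3I)^2) \ ker(A + 3I), then set v_{i+1} = (A + 3I) v_i.

One such chain is v_1 = [[0, 1, 0, 1, 2]]^T, v_2 = [[1, 0, 0, 0, 0]]^T. Check: (A + 3I) v_2 = [[0, 0, 0, 0, 0]]^T = 0.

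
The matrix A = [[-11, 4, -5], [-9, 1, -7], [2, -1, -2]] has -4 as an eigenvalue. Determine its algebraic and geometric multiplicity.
The characteristic polynomial is (x + 4)^3, so the factor x + 4 appears with exponent 3: the algebraic multiplicity is 3.

rank(A + 4I) = 2, so the eigenspace has dimension 3 - 2 = 1: the geometric multiplicity is 1.

Since 1 < 3, A is not diagonalizable.

algebraic multiplicity 3, geometric multiplicity 1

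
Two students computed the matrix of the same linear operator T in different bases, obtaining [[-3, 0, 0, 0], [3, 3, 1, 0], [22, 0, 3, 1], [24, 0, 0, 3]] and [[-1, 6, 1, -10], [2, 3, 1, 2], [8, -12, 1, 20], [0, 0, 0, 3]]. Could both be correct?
No.

Both have characteristic polynomial (x - 3)^3(x + 3), but the minimal polynomial of A is (x - 3)^3(x + 3) while the minimal polynomial of B is (x - 3)^2(x + 3). The minimal polynomial is a similarity invariant, so A and B are not similar.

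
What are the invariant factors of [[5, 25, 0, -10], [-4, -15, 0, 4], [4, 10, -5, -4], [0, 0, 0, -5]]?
x + 5, x + 5, (x + 5)^2

The Jordan structure of A has elementary divisors (x + 5)^2, (x + 5), (x + 5). Arranging the block sizes at each eigenvalue in decreasing order and taking row products gives the invariant factors.

Invariant factors (smallest first, each dividing the next): x + 5, x + 5, (x + 5)^2.

Check: the last factor (x + 5)^2 is the minimal polynomial, and the product (x + 5)^4 is the characteristic polynomial.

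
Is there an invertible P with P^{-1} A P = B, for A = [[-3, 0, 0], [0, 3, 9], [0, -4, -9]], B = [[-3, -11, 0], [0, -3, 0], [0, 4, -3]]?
Yes.

Two matrices over a field are similar if and only if they have the same invariant factors.

Both A and B have characteristic polynomial (x + 3)^3 and minimal polynomial (x + 3)^2. Computing further, both have invariant factors x + 3, (x + 3)^2. Hence A and B are similar.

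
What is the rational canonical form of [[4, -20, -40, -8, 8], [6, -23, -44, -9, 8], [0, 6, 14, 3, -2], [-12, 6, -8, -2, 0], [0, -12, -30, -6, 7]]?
R = [[0, -4, 0, 0, 0], [1, -1, 0, 0, 0], [0, 0, 0, 0, 8], [0, 0, 1, 0, -2], [0, 0, 0, 1, 1]]

The invariant factors of A (the non-unit diagonal entries of the Smith normal form of xI - A over ℚ[x]) are x^2 + x + 4, (x - 2)(x^2 + x + 4), each dividing the next. The characteristic polynomial is their product, (x - 2)(x^2 + x + 4)^2.

The rational canonical form is the block-diagonal matrix of companion matrices C(f_i):
R = [[0, -4, 0, 0, 0], [1, -1, 0, 0, 0], [0, 0, 0, 0, 8], [0, 0, 1, 0, -2], [0, 0, 0, 1, 1]].

Note the characteristic polynomial does not split into linear factors over ℚ, so A has no Jordan form over ℚ; the rational canonical form exists over any field.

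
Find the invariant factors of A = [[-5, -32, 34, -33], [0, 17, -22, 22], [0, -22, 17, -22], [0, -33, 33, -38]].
x + 5, (x - 6)(x + 5)^2

The Jordan structure of A has elementary divisors (x + 5)^2, (x + 5), (x - 6). Arranging the block sizes at each eigenvalue in decreasing order and taking row products gives the invariant factors.

Invariant factors (smallest first, each dividing the next): x + 5, (x - 6)(x + 5)^2.

Check: the last factor (x - 6)(x + 5)^2 is the minimal polynomial, and the product (x - 6)(x + 5)^3 is the characteristic polynomial.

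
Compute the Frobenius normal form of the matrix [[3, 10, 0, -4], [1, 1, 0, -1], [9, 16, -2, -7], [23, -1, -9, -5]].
R = [[0, 0, 0, -15], [1, 0, 0, -14], [0, 1, 0, -3], [0, 0, 1, -3]]

The invariant factors of A (the non-unit diagonal entries of the Smith normal form of xI - A over ℚ[x]) are (x + 3)(x^3 + 3x + 5), each dividing the next. The characteristic polynomial is their product, (x + 3)(x^3 + 3x + 5).

The rational canonical form is the block-diagonal matrix of companion matrices C(f_i):
R = [[0, 0, 0, -15], [1, 0, 0, -14], [0, 1, 0, -3], [0, 0, 1, -3]].

Note the characteristic polynomial does not split into linear factors over ℚ, so A has no Jordan form over ℚ; the rational canonical form exists over any field.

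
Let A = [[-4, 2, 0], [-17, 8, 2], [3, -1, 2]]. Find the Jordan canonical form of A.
The characteristic polynomial is det(xI - A) = (x - 2)^3, so the eigenvalues are 2 (algebraic multiplicity 3).

For λ = 2: rank(A - 2I) = 2, rank((A - 2I)^2) = 1, rank((A - 2I)^3) = 0. The eigenspace has dimension 3 - 2 = 1, so there is 1 Jordan block; the rank sequence gives block sizes [3].

Assembling the blocks gives the Jordan form J above.

J = [[2, 1, 0], [0, 2, 1], [0, 0, 2]]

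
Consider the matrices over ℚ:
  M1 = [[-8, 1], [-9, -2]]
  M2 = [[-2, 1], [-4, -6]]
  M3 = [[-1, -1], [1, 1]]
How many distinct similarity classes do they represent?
Characteristic polynomials: χ_{M1} = (x + 5)^2, χ_{M2} = (x + 4)^2, χ_{M3} = x^2.

{M1}: invariant factors (x + 5)^2.

{M2}: invariant factors (x + 4)^2.

{M3}: invariant factors x^2.

Matrices are similar if and only if their invariant-factor lists agree; the partition into similarity classes is {M1}, {M2}, {M3}.

3 classes: {M1}, {M2}, {M3}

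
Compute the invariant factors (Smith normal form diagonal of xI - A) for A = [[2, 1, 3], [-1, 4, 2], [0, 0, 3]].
The Jordan structure of A has elementary divisors (x - 3)^3. Arranging the block sizes at each eigenvalue in decreasing order and taking row products gives the invariant factors.

Invariant factors (smallest first, each dividing the next): (x - 3)^3.

Check: the last factor (x - 3)^3 is the minimal polynomial, and the product (x - 3)^3 is the characteristic polynomial.

(x - 3)^3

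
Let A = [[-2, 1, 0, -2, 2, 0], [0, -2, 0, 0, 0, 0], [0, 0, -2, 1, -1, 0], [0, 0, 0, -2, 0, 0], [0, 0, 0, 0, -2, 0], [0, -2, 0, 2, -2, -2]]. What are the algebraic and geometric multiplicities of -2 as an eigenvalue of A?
The characteristic polynomial is (x + 2)^6, so the factor x + 2 appears with exponent 6: the algebraic multiplicity is 6.

rank(A + 2I) = 2, so the eigenspace has dimension 6 - 2 = 4: the geometric multiplicity is 4.

Since 4 < 6, A is not diagonalizable.

algebraic multiplicity 6, geometric multiplicity 4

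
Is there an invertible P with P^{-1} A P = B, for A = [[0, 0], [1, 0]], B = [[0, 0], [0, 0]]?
Both have characteristic polynomial x^2, but the minimal polynomial of A is x^2 while the minimal polynomial of B is x. The minimal polynomial is a similarity invariant, so A and B are not similar.

No.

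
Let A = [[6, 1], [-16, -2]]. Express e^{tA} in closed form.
e^{tA} = [[(4*t + 1)*e^{2*t}, t*e^{2*t}], [-16*t*e^{2*t}, (1 - 4*t)*e^{2*t}]]

A has Jordan form J = [[2, 1], [0, 2]] with A = PJP^{-1}, so e^{tA} = P e^{tJ} P^{-1}.

For a Jordan block J_k(λ), e^{tJ_k(λ)} = e^{λt} · (I + tN + t^2 N^2/2! + ... + t^{k-1} N^{k-1}/(k-1)!) where N is the nilpotent superdiagonal part.

Assembling the blocks and conjugating back gives the entries of e^{tA} as shown above.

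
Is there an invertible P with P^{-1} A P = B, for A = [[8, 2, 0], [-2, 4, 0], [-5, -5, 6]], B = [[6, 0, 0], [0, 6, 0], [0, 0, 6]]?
No.

Both have characteristic polynomial (x - 6)^3, but the minimal polynomial of A is (x - 6)^2 while the minimal polynomial of B is x - 6. The minimal polynomial is a similarity invariant, so A and B are not similar.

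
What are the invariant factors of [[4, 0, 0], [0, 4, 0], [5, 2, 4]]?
The Jordan structure of A has elementary divisors (x - 4)^2, (x - 4). Arranging the block sizes at each eigenvalue in decreasing order and taking row products gives the invariant factors.

Invariant factors (smallest first, each dividing the next): x - 4, (x - 4)^2.

Check: the last factor (x - 4)^2 is the minimal polynomial, and the product (x - 4)^3 is the characteristic polynomial.

x - 4, (x - 4)^2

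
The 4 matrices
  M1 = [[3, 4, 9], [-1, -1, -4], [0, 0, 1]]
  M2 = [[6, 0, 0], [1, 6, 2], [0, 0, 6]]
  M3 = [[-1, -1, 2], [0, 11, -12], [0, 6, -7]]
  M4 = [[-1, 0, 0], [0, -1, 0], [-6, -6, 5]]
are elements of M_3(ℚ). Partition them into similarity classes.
4 classes: {M1}, {M2}, {M3}, {M4}

Characteristic polynomials: χ_{M1} = (x - 1)^3, χ_{M2} = (x - 6)^3, χ_{M3} = (x - 5)(x + 1)^2, χ_{M4} = (x - 5)(x + 1)^2.

{M1}: invariant factors (x - 1)^3.

{M2}: invariant factors x - 6, (x - 6)^2.

{M3}: invariant factors (x - 5)(x + 1)^2.

{M4}: invariant factors x + 1, (x - 5)(x + 1).

Matrices are similar if and only if their invariant-factor lists agree; the partition into similarity classes is {M1}, {M2}, {M3}, {M4}.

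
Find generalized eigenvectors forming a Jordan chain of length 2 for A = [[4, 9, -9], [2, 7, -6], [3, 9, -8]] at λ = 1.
We seek v_1 ∈ ker((A - I)^2) \ ker(A - I), then set v_{i+1} = (A - I) v_i.

One such chain is v_1 = [[1, 1, 1]]^T, v_2 = [[3, 2, 3]]^T. Check: (A - I) v_2 = [[0, 0, 0]]^T = 0.

v_1 = [[1, 1, 1]]^T, v_2 = [[3, 2, 3]]^T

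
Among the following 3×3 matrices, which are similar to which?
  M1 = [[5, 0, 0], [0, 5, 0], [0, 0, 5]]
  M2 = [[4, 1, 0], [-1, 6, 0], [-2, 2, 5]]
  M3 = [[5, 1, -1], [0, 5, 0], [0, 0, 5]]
2 classes: {M1}, {M2, M3}

Characteristic polynomials: χ_{M1} = (x - 5)^3, χ_{M2} = (x - 5)^3, χ_{M3} = (x - 5)^3.

{M1}: invariant factors x - 5, x - 5, x - 5.

{M2, M3}: invariant factors x - 5, (x - 5)^2.

Matrices are similar if and only if their invariant-factor lists agree; the partition into similarity classes is {M1}, {M2, M3}.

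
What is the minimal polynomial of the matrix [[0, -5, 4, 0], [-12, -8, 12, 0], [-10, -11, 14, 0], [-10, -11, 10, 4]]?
The characteristic polynomial factors as (x - 4)^3(x + 2). The minimal polynomial is ∏(x - λ)^{k_λ} where k_λ is the size of the largest Jordan block at λ.

For λ = -2: rank(A + 2I) = 3, and the largest Jordan block has size 1 (the smallest k with rank((A + 2I)^k) = rank((A + 2I)^(k+1))).
For λ = 4: rank(A - 4I) = 2, and the largest Jordan block has size 2 (the smallest k with rank((A - 4I)^k) = rank((A - 4I)^(k+1))).

So m_A(x) = (x - 4)^2(x + 2).

m_A(x) = (x - 4)^2(x + 2)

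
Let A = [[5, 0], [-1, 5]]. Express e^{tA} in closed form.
A has Jordan form J = [[5, 1], [0, 5]] with A = PJP^{-1}, so e^{tA} = P e^{tJ} P^{-1}.

For a Jordan block J_k(λ), e^{tJ_k(λ)} = e^{λt} · (I + tN + t^2 N^2/2! + ... + t^{k-1} N^{k-1}/(k-1)!) where N is the nilpotent superdiagonal part.

Assembling the blocks and conjugating back gives the entries of e^{tA} as shown above.

e^{tA} = [[e^{5*t}, 0], [-t*e^{5*t}, e^{5*t}]]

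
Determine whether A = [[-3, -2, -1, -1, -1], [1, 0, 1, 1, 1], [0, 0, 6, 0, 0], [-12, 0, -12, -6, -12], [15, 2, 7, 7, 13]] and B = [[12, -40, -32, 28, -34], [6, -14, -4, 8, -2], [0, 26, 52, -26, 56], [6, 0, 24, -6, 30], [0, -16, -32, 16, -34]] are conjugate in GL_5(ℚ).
No.

Both have characteristic polynomial x^2(x - 6)^2(x + 2), but the minimal polynomial of A is x^2(x - 6)(x + 2) while the minimal polynomial of B is x(x - 6)(x + 2). The minimal polynomial is a similarity invariant, so A and B are not similar.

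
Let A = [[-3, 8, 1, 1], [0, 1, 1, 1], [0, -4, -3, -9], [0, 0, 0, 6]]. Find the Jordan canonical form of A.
J = [[-3, 0, 0, 0], [0, -1, 1, 0], [0, 0, -1, 0], [0, 0, 0, 6]]

The characteristic polynomial is det(xI - A) = (x - 6)(x + 1)^2(x + 3), so the eigenvalues are -3 (algebraic multiplicity 1), -1 (algebraic multiplicity 2), 6 (algebraic multiplicity 1).

For λ = -3: algebraic multiplicity 1 gives one 1×1 block.

For λ = -1: rank(A + I) = 3, rank((A + I)^2) = 2. The eigenspace has dimension 4 - 3 = 1, so there is 1 Jordan block; the rank sequence gives block sizes [2].

For λ = 6: algebraic multiplicity 1 gives one 1×1 block.

Assembling the blocks gives the Jordan form J above.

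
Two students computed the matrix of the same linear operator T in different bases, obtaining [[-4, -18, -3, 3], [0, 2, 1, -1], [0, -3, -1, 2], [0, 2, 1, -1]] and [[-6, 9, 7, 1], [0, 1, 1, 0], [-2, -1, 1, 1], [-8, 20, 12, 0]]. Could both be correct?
Yes.

Two matrices over a field are similar if and only if they have the same invariant factors.

Both A and B have characteristic polynomial x^3(x + 4) and minimal polynomial x^3(x + 4). Computing further, both have invariant factors x^3(x + 4). Hence A and B are similar.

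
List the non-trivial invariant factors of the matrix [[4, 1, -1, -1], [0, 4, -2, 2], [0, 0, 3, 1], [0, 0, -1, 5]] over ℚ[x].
The Jordan structure of A has elementary divisors (x - 4)^2, (x - 4)^2. Arranging the block sizes at each eigenvalue in decreasing order and taking row products gives the invariant factors.

Invariant factors (smallest first, each dividing the next): (x - 4)^2, (x - 4)^2.

Check: the last factor (x - 4)^2 is the minimal polynomial, and the product (x - 4)^4 is the characteristic polynomial.

(x - 4)^2, (x - 4)^2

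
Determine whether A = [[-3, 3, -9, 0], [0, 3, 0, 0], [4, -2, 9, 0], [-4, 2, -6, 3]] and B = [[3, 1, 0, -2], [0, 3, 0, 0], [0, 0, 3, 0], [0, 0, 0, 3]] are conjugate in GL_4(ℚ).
Two matrices over a field are similar if and only if they have the same invariant factors.

Both A and B have characteristic polynomial (x - 3)^4 and minimal polynomial (x - 3)^2. Computing further, both have invariant factors x - 3, x - 3, (x - 3)^2. Hence A and B are similar.

Yes.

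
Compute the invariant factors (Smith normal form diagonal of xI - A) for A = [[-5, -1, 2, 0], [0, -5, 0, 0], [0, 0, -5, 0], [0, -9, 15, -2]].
x + 5, (x + 2)(x + 5)^2

The Jordan structure of A has elementary divisors (x + 5)^2, (x + 5), (x + 2). Arranging the block sizes at each eigenvalue in decreasing order and taking row products gives the invariant factors.

Invariant factors (smallest first, each dividing the next): x + 5, (x + 2)(x + 5)^2.

Check: the last factor (x + 2)(x + 5)^2 is the minimal polynomial, and the product (x + 2)(x + 5)^3 is the characteristic polynomial.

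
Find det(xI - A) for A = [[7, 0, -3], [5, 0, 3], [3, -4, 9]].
xI - A = [[x - 7, 0, 3], [-5, x, -3], [-3, 4, x - 9]].

Expanding det(xI - A) along the first row:
det(xI - A) = + (x - 7)·det([[x, -3], [4, x - 9]]) - (0)·det([[-5, -3], [-3, x - 9]]) + (3)·det([[-5, x], [-3, 4]]).

Evaluating gives χ_A(x) = x^3 - 16x^2 + 84x - 144 = (x - 6)^2(x - 4).

χ_A(x) = (x - 6)^2(x - 4)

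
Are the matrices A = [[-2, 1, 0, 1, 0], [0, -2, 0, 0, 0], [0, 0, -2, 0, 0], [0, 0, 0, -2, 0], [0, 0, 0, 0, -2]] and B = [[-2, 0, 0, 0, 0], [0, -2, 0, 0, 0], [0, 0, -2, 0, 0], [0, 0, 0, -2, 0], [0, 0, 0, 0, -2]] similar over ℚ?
No.

Both have characteristic polynomial (x + 2)^5, but the minimal polynomial of A is (x + 2)^2 while the minimal polynomial of B is x + 2. The minimal polynomial is a similarity invariant, so A and B are not similar.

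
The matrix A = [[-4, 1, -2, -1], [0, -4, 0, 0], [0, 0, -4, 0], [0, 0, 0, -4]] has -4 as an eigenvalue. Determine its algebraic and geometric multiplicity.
algebraic multiplicity 4, geometric multiplicity 3

The characteristic polynomial is (x + 4)^4, so the factor x + 4 appears with exponent 4: the algebraic multiplicity is 4.

rank(A + 4I) = 1, so the eigenspace has dimension 4 - 1 = 3: the geometric multiplicity is 3.

Since 3 < 4, A is not diagonalizable.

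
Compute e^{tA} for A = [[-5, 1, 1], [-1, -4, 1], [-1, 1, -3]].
e^{tA} = [[(-t^2/2 - t + 1)*e^{-4*t}, t*e^{-4*t}, t*(t + 2)*e^{-4*t}/2], [-t*e^{-4*t}, e^{-4*t}, t*e^{-4*t}], [t*(-t - 2)*e^{-4*t}/2, t*e^{-4*t}, (t^2/2 + t + 1)*e^{-4*t}]]

A has Jordan form J = [[-4, 1, 0], [0, -4, 1], [0, 0, -4]] with A = PJP^{-1}, so e^{tA} = P e^{tJ} P^{-1}.

For a Jordan block J_k(λ), e^{tJ_k(λ)} = e^{λt} · (I + tN + t^2 N^2/2! + ... + t^{k-1} N^{k-1}/(k-1)!) where N is the nilpotent superdiagonal part.

Assembling the blocks and conjugating back gives the entries of e^{tA} as shown above.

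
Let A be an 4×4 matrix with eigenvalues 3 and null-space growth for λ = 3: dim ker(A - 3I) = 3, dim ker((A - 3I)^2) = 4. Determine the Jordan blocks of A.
Jordan blocks: (3, 2), (3, 1), (3, 1)

λ = 3: successive nullity increments [3, 1] count blocks of size ≥ k; block sizes are [2, 1, 1].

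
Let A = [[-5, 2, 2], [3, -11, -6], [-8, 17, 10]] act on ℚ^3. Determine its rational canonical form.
R = [[0, 0, 2], [1, 0, -7], [0, 1, -6]]

The invariant factors of A (the non-unit diagonal entries of the Smith normal form of xI - A over ℚ[x]) are (x + 2)(x^2 + 4x - 1), each dividing the next. The characteristic polynomial is their product, (x + 2)(x^2 + 4x - 1).

The rational canonical form is the block-diagonal matrix of companion matrices C(f_i):
R = [[0, 0, 2], [1, 0, -7], [0, 1, -6]].

Note the characteristic polynomial does not split into linear factors over ℚ, so A has no Jordan form over ℚ; the rational canonical form exists over any field.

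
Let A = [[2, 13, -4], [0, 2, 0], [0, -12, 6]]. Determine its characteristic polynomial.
χ_A(x) = (x - 6)(x - 2)^2

xI - A = [[x - 2, -13, 4], [0, x - 2, 0], [0, 12, x - 6]].

Expanding det(xI - A) along the first row:
det(xI - A) = + (x - 2)·det([[x - 2, 0], [12, x - 6]]) - (-13)·det([[0, 0], [0, x - 6]]) + (4)·det([[0, x - 2], [0, 12]]).

Evaluating gives χ_A(x) = x^3 - 10x^2 + 28x - 24 = (x - 6)(x - 2)^2.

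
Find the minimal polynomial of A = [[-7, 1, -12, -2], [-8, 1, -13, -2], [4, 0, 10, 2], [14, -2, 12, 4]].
m_A(x) = (x - 6)(x - 4)(x + 1)^2

The characteristic polynomial factors as (x - 6)(x - 4)(x + 1)^2. The minimal polynomial is ∏(x - λ)^{k_λ} where k_λ is the size of the largest Jordan block at λ.

For λ = -1: rank(A + I) = 3, and the largest Jordan block has size 2 (the smallest k with rank((A + I)^k) = rank((A + I)^(k+1))).
For λ = 4: rank(A - 4I) = 3, and the largest Jordan block has size 1 (the smallest k with rank((A - 4I)^k) = rank((A - 4I)^(k+1))).
For λ = 6: rank(A - 6I) = 3, and the largest Jordan block has size 1 (the smallest k with rank((A - 6I)^k) = rank((A - 6I)^(k+1))).

So m_A(x) = (x - 6)(x - 4)(x + 1)^2.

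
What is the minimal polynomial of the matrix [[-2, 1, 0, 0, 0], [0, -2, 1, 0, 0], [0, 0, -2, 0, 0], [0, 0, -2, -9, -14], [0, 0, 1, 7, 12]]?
m_A(x) = (x - 5)(x + 2)^3

The characteristic polynomial factors as (x - 5)(x + 2)^4. The minimal polynomial is ∏(x - λ)^{k_λ} where k_λ is the size of the largest Jordan block at λ.

For λ = -2: rank(A + 2I) = 3, and the largest Jordan block has size 3 (the smallest k with rank((A + 2I)^k) = rank((A + 2I)^(k+1))).
For λ = 5: rank(A - 5I) = 4, and the largest Jordan block has size 1 (the smallest k with rank((A - 5I)^k) = rank((A - 5I)^(k+1))).

So m_A(x) = (x - 5)(x + 2)^3.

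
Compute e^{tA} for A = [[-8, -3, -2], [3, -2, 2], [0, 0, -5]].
A has Jordan form J = [[-5, 1, 0], [0, -5, 0], [0, 0, -5]] with A = PJP^{-1}, so e^{tA} = P e^{tJ} P^{-1}.

For a Jordan block J_k(λ), e^{tJ_k(λ)} = e^{λt} · (I + tN + t^2 N^2/2! + ... + t^{k-1} N^{k-1}/(k-1)!) where N is the nilpotent superdiagonal part.

Assembling the blocks and conjugating back gives the entries of e^{tA} as shown above.

e^{tA} = [[(1 - 3*t)*e^{-5*t}, -3*t*e^{-5*t}, -2*t*e^{-5*t}], [3*t*e^{-5*t}, (3*t + 1)*e^{-5*t}, 2*t*e^{-5*t}], [0, 0, e^{-5*t}]]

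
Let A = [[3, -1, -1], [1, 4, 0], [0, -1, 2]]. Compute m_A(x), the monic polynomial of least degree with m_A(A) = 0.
m_A(x) = (x - 3)^3

The characteristic polynomial factors as (x - 3)^3. The minimal polynomial is ∏(x - λ)^{k_λ} where k_λ is the size of the largest Jordan block at λ.

For λ = 3: rank(A - 3I) = 2, and the largest Jordan block has size 3 (the smallest k with rank((A - 3I)^k) = rank((A - 3I)^(k+1))).

So m_A(x) = (x - 3)^3.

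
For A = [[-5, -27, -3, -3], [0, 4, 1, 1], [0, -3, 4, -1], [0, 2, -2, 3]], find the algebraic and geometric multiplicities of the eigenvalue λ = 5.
The characteristic polynomial is (x - 5)(x - 3)^2(x + 5), so the factor x - 5 appears with exponent 1: the algebraic multiplicity is 1.

rank(A - 5I) = 3, so the eigenspace has dimension 4 - 3 = 1: the geometric multiplicity is 1.

algebraic multiplicity 1, geometric multiplicity 1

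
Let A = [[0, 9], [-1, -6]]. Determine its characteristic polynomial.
xI - A = [[x, -9], [1, x + 6]].

Expanding det(xI - A) along the first row:
det(xI - A) = + (x)·det([[x + 6]]) - (-9)·det([[1]]).

Evaluating gives χ_A(x) = x^2 + 6x + 9 = (x + 3)^2.

χ_A(x) = (x + 3)^2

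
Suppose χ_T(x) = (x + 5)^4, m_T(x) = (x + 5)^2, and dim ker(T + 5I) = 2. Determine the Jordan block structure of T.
λ = -5: algebraic multiplicity 4 (exponent in χ_T), largest block size 2 (exponent in m_T), 2 blocks (geometric multiplicity). These force block sizes [2, 2].

Jordan blocks: (-5, 2), (-5, 2)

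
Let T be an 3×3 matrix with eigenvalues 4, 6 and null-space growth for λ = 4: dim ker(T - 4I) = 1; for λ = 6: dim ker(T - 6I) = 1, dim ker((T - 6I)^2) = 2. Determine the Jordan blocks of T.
Jordan blocks: (4, 1), (6, 2)

λ = 4: successive nullity increments [1] count blocks of size ≥ k; block sizes are [1].
λ = 6: successive nullity increments [1, 1] count blocks of size ≥ k; block sizes are [2].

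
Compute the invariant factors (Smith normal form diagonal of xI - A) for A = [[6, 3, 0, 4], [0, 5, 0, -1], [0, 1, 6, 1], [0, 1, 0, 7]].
The Jordan structure of A has elementary divisors (x - 6)^3, (x - 6). Arranging the block sizes at each eigenvalue in decreasing order and taking row products gives the invariant factors.

Invariant factors (smallest first, each dividing the next): x - 6, (x - 6)^3.

Check: the last factor (x - 6)^3 is the minimal polynomial, and the product (x - 6)^4 is the characteristic polynomial.

x - 6, (x - 6)^3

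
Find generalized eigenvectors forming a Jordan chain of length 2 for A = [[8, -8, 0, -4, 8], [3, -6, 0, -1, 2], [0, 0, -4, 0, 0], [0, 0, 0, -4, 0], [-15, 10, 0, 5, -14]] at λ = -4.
We seek v_1 ∈ ker((A + 4I)^2) \ ker(A + 4I), then set v_{i+1} = (A + 4I) v_i.

One such chain is v_1 = [[5, 1, 0, 0, -6]]^T, v_2 = [[4, 1, 0, 0, -5]]^T. Check: (A + 4I) v_2 = [[0, 0, 0, 0, 0]]^T = 0.

v_1 = [[5, 1, 0, 0, -6]]^T, v_2 = [[4, 1, 0, 0, -5]]^T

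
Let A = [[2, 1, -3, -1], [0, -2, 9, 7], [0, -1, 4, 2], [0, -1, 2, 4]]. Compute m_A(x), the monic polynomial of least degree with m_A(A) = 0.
m_A(x) = (x - 2)^3

The characteristic polynomial factors as (x - 2)^4. The minimal polynomial is ∏(x - λ)^{k_λ} where k_λ is the size of the largest Jordan block at λ.

For λ = 2: rank(A - 2I) = 2, and the largest Jordan block has size 3 (the smallest k with rank((A - 2I)^k) = rank((A - 2I)^(k+1))).

So m_A(x) = (x - 2)^3.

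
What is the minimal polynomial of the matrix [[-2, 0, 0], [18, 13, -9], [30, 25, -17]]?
The characteristic polynomial factors as (x + 2)^3. The minimal polynomial is ∏(x - λ)^{k_λ} where k_λ is the size of the largest Jordan block at λ.

For λ = -2: rank(A + 2I) = 1, and the largest Jordan block has size 2 (the smallest k with rank((A + 2I)^k) = rank((A + 2I)^(k+1))).

So m_A(x) = (x + 2)^2.

m_A(x) = (x + 2)^2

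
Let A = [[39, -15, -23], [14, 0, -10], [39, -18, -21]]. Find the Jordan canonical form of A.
The characteristic polynomial is det(xI - A) = (x - 6)^3, so the eigenvalues are 6 (algebraic multiplicity 3).

For λ = 6: rank(A - 6I) = 2, rank((A - 6I)^2) = 1, rank((A - 6I)^3) = 0. The eigenspace has dimension 3 - 2 = 1, so there is 1 Jordan block; the rank sequence gives block sizes [3].

Assembling the blocks gives the Jordan form J above.

J = [[6, 1, 0], [0, 6, 1], [0, 0, 6]]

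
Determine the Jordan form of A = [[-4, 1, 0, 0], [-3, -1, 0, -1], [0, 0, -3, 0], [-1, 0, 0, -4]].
The characteristic polynomial is det(xI - A) = (x + 3)^4, so the eigenvalues are -3 (algebraic multiplicity 4).

For λ = -3: rank(A + 3I) = 2, rank((A + 3I)^2) = 1, rank((A + 3I)^3) = 0. The eigenspace has dimension 4 - 2 = 2, so there are 2 Jordan blocks; the rank sequence gives block sizes [3, 1].

Assembling the blocks gives the Jordan form J above.

J = [[-3, 1, 0, 0], [0, -3, 1, 0], [0, 0, -3, 0], [0, 0, 0, -3]]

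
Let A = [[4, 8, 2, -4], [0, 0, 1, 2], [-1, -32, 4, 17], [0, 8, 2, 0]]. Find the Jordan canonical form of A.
J = [[-4, 0, 0, 0], [0, 4, 1, 0], [0, 0, 4, 1], [0, 0, 0, 4]]

The characteristic polynomial is det(xI - A) = (x - 4)^3(x + 4), so the eigenvalues are -4 (algebraic multiplicity 1), 4 (algebraic multiplicity 3).

For λ = -4: algebraic multiplicity 1 gives one 1×1 block.

For λ = 4: rank(A - 4I) = 3, rank((A - 4I)^2) = 2, rank((A - 4I)^3) = 1. The eigenspace has dimension 4 - 3 = 1, so there is 1 Jordan block; the rank sequence gives block sizes [3].

Assembling the blocks gives the Jordan form J above.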